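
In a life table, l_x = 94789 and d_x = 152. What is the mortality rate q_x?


q_x = d_x / l_x
= 152 / 94789
= 0.0016


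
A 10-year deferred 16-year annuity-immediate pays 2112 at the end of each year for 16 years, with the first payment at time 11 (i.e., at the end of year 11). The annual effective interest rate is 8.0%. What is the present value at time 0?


PV at time 10 of the 16-year annuity-immediate:
a_n = 2112 * (1-(1+0.08)^(-16))/0.08 = 18694.0917
Discount back 10 years to time 0:
PV = 18694.0917 * (1+0.08)^(-10)
= 18694.0917 * 0.463193
= 8658.9815


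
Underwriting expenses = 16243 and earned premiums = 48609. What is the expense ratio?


Expense ratio = expenses / premiums
= 16243 / 48609
= 0.3342


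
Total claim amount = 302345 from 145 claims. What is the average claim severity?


severity = total / number
= 302345 / 145
= 2085.1379


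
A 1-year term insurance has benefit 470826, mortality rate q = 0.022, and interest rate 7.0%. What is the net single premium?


NSP = benefit * q * v
v = 1/(1+i) = 0.934579
NSP = 470826 * 0.022 * 0.934579
= 9680.5346


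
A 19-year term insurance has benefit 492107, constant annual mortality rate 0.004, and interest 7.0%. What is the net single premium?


NSP = benefit * sum_{k=0}^{n-1} k_p_x * q * v^(k+1)
With constant q=0.004, v=0.934579
Sum = 0.040204
NSP = 492107 * 0.040204
= 19784.4743


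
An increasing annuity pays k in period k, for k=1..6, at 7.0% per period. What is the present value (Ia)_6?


(Ia)_n = sum_{k=1}^{n} k * v^k, v = 1/(1+i)
v = 0.934579
Sum computed term by term:
(Ia)_6 = 15.7449


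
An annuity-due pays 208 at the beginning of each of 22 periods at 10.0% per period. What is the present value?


PV_due = PMT * (1-(1+i)^(-n))/i * (1+i)
PV_immediate = 1824.4804
PV_due = 1824.4804 * 1.1
= 2006.9284


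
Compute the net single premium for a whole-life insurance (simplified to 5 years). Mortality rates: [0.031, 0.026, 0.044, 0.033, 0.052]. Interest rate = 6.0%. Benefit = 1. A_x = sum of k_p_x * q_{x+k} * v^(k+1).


v = 0.943396
Year 0: k_p_x=1.0, q=0.031, term=0.029245
Year 1: k_p_x=0.969, q=0.026, term=0.022423
Year 2: k_p_x=0.943806, q=0.044, term=0.034867
Year 3: k_p_x=0.902279, q=0.033, term=0.023585
Year 4: k_p_x=0.872503, q=0.052, term=0.033903
A_x = 0.144


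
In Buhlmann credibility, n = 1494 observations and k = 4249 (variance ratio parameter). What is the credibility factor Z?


Z = n / (n + k)
= 1494 / (1494 + 4249)
= 1494 / 5743
= 0.2601


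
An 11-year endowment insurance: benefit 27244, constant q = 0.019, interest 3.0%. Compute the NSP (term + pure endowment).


Term component = 4384.149
Pure endowment = 11_p_x * v^11 * benefit = 0.809765 * 0.722421 * 27244 = 15937.5104
NSP = 20321.6594


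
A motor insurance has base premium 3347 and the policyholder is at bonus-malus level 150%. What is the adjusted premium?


adjusted = base * BM_level / 100
= 3347 * 150 / 100
= 3347 * 1.5
= 5020.5


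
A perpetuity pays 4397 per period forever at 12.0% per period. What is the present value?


PV = PMT / i
= 4397 / 0.12
= 36641.6667


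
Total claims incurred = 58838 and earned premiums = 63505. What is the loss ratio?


Loss ratio = claims / premiums
= 58838 / 63505
= 0.9265


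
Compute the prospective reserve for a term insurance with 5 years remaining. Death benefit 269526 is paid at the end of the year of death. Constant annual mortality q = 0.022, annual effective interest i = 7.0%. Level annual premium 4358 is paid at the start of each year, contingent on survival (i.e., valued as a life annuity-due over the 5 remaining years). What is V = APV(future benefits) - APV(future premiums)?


v = 1/(1+i) = 0.934579
APV(future benefits) per unit = sum_{k=0}^{4} k_p_x * q * v^(k+1) = 0.086581
APV(future benefits) = 269526 * 0.086581 = 23335.8651
Life annuity-due factor ä_{x:5} = sum_{k=0}^{4} k_p_x * v^k = 4.210991
APV(future premiums) = 4358 * 4.210991 = 18351.4997
V = 23335.8651 - 18351.4997
= 4984.3653


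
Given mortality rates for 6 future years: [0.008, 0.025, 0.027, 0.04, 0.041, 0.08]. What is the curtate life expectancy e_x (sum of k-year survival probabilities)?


e_x = sum_{k=1}^{n} k_p_x
k_p_x values:
  1_p_x = 0.992
  2_p_x = 0.9672
  3_p_x = 0.941086
  4_p_x = 0.903442
  5_p_x = 0.866401
  6_p_x = 0.797089
e_x = 5.4672


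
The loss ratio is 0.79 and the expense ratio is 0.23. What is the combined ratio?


Combined ratio = loss ratio + expense ratio
= 0.79 + 0.23
= 1.02


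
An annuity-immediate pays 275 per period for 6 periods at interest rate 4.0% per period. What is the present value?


PV = PMT * (1 - (1+i)^(-n)) / i
= 275 * (1 - (1+0.04)^(-6)) / 0.04
= 275 * (1 - 0.790315) / 0.04
= 275 * 5.242137
= 1441.5876


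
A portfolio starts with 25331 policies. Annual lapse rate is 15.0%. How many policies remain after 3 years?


remaining = initial * (1 - lapse)^years
= 25331 * (1 - 0.15)^3
= 25331 * 0.614125
= 15556.4004


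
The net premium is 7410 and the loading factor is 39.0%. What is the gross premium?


Gross = net * (1 + loading)
= 7410 * (1 + 0.39)
= 7410 * 1.39
= 10299.9


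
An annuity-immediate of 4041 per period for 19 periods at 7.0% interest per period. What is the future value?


FV = PMT * ((1+i)^n - 1) / i
= 4041 * ((1.07)^19 - 1) / 0.07
= 4041 * (3.616528 - 1) / 0.07
= 151048.3967


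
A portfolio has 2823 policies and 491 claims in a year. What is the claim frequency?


frequency = claims / policies
= 491 / 2823
= 0.1739


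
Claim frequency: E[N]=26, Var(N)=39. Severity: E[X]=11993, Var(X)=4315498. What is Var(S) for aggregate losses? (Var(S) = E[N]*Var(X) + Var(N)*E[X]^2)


Var(S) = E[N]*Var(X) + Var(N)*E[X]^2
= 26*4315498 + 39*11993^2
= 112202948 + 5609449911
= 5.7217e+09


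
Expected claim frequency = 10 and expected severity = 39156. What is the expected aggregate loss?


E[S] = E[N] * E[X]
= 10 * 39156
= 391560


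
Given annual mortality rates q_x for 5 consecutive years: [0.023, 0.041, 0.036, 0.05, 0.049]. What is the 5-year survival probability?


p_k = 1 - q_k for each year
Survival = product of (1 - q_k)
= 0.977 * 0.959 * 0.964 * 0.95 * 0.951
= 0.816


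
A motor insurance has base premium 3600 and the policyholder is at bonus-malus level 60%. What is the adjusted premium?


adjusted = base * BM_level / 100
= 3600 * 60 / 100
= 3600 * 0.6
= 2160.0


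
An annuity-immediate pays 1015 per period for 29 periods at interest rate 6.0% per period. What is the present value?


PV = PMT * (1 - (1+i)^(-n)) / i
= 1015 * (1 - (1+0.06)^(-29)) / 0.06
= 1015 * (1 - 0.184557) / 0.06
= 1015 * 13.590721
= 13794.5818


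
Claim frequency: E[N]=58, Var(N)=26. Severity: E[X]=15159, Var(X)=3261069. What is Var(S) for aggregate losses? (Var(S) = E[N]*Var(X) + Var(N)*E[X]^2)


Var(S) = E[N]*Var(X) + Var(N)*E[X]^2
= 58*3261069 + 26*15159^2
= 189142002 + 5974677306
= 6.1638e+09


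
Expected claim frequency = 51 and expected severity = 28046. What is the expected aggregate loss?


E[S] = E[N] * E[X]
= 51 * 28046
= 1.4303e+06


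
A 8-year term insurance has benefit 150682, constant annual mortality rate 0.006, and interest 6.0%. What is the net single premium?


NSP = benefit * sum_{k=0}^{n-1} k_p_x * q * v^(k+1)
With constant q=0.006, v=0.943396
Sum = 0.036553
NSP = 150682 * 0.036553
= 5507.8178


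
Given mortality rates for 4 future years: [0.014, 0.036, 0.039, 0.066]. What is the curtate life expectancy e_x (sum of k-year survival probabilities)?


e_x = sum_{k=1}^{n} k_p_x
k_p_x values:
  1_p_x = 0.986
  2_p_x = 0.950504
  3_p_x = 0.913434
  4_p_x = 0.853148
e_x = 3.7031


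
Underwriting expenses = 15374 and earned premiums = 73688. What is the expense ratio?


Expense ratio = expenses / premiums
= 15374 / 73688
= 0.2086


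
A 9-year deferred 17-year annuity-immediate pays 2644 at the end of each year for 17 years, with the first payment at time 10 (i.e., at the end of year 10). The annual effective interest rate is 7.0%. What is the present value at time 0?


PV at time 9 of the 17-year annuity-immediate:
a_n = 2644 * (1-(1+0.07)^(-17))/0.07 = 25813.9616
Discount back 9 years to time 0:
PV = 25813.9616 * (1+0.07)^(-9)
= 25813.9616 * 0.543934
= 14041.0847


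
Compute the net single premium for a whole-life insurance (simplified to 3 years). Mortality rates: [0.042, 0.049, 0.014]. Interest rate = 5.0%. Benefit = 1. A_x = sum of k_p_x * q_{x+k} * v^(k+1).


v = 0.952381
Year 0: k_p_x=1.0, q=0.042, term=0.04
Year 1: k_p_x=0.958, q=0.049, term=0.042578
Year 2: k_p_x=0.911058, q=0.014, term=0.011018
A_x = 0.0936


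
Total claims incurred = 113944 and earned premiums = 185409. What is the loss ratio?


Loss ratio = claims / premiums
= 113944 / 185409
= 0.6146


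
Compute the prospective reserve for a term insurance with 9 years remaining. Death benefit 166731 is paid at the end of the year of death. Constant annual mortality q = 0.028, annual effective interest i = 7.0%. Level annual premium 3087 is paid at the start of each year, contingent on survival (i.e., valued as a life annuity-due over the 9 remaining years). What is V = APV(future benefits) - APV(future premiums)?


v = 1/(1+i) = 0.934579
APV(future benefits) per unit = sum_{k=0}^{8} k_p_x * q * v^(k+1) = 0.165356
APV(future benefits) = 166731 * 0.165356 = 27570.0476
Life annuity-due factor ä_{x:9} = sum_{k=0}^{8} k_p_x * v^k = 6.318979
APV(future premiums) = 3087 * 6.318979 = 19506.688
V = 27570.0476 - 19506.688
= 8063.3596


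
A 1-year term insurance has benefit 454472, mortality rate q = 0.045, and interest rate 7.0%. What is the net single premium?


NSP = benefit * q * v
v = 1/(1+i) = 0.934579
NSP = 454472 * 0.045 * 0.934579
= 19113.3084


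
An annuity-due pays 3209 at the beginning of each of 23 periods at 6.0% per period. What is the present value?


PV_due = PMT * (1-(1+i)^(-n))/i * (1+i)
PV_immediate = 39481.5431
PV_due = 39481.5431 * 1.06
= 41850.4357


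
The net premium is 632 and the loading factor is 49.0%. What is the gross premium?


Gross = net * (1 + loading)
= 632 * (1 + 0.49)
= 632 * 1.49
= 941.68


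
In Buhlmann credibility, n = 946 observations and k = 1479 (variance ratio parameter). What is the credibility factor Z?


Z = n / (n + k)
= 946 / (946 + 1479)
= 946 / 2425
= 0.3901


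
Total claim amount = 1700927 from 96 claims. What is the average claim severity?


severity = total / number
= 1700927 / 96
= 17717.9896


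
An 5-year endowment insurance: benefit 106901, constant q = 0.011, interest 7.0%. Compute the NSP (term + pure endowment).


Term component = 4723.6023
Pure endowment = 5_p_x * v^5 * benefit = 0.946197 * 0.712986 * 106901 = 72118.1101
NSP = 76841.7125


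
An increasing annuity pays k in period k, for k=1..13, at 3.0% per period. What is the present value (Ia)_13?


(Ia)_n = sum_{k=1}^{n} k * v^k, v = 1/(1+i)
v = 0.970874
Sum computed term by term:
(Ia)_13 = 70.0546


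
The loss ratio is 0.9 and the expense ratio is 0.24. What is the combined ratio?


Combined ratio = loss ratio + expense ratio
= 0.9 + 0.24
= 1.14


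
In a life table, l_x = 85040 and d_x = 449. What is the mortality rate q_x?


q_x = d_x / l_x
= 449 / 85040
= 0.0053


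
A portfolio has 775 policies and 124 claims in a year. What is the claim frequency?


frequency = claims / policies
= 124 / 775
= 0.16


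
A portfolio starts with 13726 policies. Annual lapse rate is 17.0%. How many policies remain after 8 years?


remaining = initial * (1 - lapse)^years
= 13726 * (1 - 0.17)^8
= 13726 * 0.225229
= 3091.4963


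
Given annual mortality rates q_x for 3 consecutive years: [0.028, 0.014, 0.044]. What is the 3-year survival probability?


p_k = 1 - q_k for each year
Survival = product of (1 - q_k)
= 0.972 * 0.986 * 0.956
= 0.9162


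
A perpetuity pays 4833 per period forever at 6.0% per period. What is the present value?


PV = PMT / i
= 4833 / 0.06
= 80550.0


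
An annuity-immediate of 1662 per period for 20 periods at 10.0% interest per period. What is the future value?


FV = PMT * ((1+i)^n - 1) / i
= 1662 * ((1.1)^20 - 1) / 0.1
= 1662 * (6.7275 - 1) / 0.1
= 95191.0492


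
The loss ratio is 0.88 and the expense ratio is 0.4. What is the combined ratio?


Combined ratio = loss ratio + expense ratio
= 0.88 + 0.4
= 1.28


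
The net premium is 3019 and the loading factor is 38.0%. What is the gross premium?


Gross = net * (1 + loading)
= 3019 * (1 + 0.38)
= 3019 * 1.38
= 4166.22


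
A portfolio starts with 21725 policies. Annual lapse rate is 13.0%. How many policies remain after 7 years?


remaining = initial * (1 - lapse)^years
= 21725 * (1 - 0.13)^7
= 21725 * 0.377255
= 8195.8604


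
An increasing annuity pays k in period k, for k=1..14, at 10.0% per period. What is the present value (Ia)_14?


(Ia)_n = sum_{k=1}^{n} k * v^k, v = 1/(1+i)
v = 0.909091
Sum computed term by term:
(Ia)_14 = 44.1672


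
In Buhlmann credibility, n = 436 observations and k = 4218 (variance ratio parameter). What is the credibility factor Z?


Z = n / (n + k)
= 436 / (436 + 4218)
= 436 / 4654
= 0.0937


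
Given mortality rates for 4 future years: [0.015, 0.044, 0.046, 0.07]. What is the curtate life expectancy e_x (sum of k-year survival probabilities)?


e_x = sum_{k=1}^{n} k_p_x
k_p_x values:
  1_p_x = 0.985
  2_p_x = 0.94166
  3_p_x = 0.898344
  4_p_x = 0.83546
e_x = 3.6605


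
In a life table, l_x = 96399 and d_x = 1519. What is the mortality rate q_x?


q_x = d_x / l_x
= 1519 / 96399
= 0.0158


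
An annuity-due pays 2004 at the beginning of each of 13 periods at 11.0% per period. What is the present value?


PV_due = PMT * (1-(1+i)^(-n))/i * (1+i)
PV_immediate = 13526.7403
PV_due = 13526.7403 * 1.11
= 15014.6817


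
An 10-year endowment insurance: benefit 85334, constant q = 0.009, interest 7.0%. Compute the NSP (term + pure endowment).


Term component = 5206.8181
Pure endowment = 10_p_x * v^10 * benefit = 0.913559 * 0.508349 * 85334 = 39629.7079
NSP = 44836.526


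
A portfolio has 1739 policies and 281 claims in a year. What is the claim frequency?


frequency = claims / policies
= 281 / 1739
= 0.1616


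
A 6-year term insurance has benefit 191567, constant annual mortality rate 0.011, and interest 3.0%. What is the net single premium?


NSP = benefit * sum_{k=0}^{n-1} k_p_x * q * v^(k+1)
With constant q=0.011, v=0.970874
Sum = 0.05803
NSP = 191567 * 0.05803
= 11116.5377


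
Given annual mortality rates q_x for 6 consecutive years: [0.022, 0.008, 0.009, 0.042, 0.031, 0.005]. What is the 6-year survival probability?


p_k = 1 - q_k for each year
Survival = product of (1 - q_k)
= 0.978 * 0.992 * 0.991 * 0.958 * 0.969 * 0.995
= 0.888


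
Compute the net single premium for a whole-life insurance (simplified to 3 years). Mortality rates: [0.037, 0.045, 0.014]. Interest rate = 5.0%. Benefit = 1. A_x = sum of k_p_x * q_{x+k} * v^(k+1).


v = 0.952381
Year 0: k_p_x=1.0, q=0.037, term=0.035238
Year 1: k_p_x=0.963, q=0.045, term=0.039306
Year 2: k_p_x=0.919665, q=0.014, term=0.011122
A_x = 0.0857


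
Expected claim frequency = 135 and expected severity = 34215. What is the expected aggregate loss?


E[S] = E[N] * E[X]
= 135 * 34215
= 4.6190e+06


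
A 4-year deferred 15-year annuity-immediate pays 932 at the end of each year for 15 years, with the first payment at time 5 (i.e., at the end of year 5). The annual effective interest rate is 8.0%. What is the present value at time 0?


PV at time 4 of the 15-year annuity-immediate:
a_n = 932 * (1-(1+0.08)^(-15))/0.08 = 7977.4341
Discount back 4 years to time 0:
PV = 7977.4341 * (1+0.08)^(-4)
= 7977.4341 * 0.73503
= 5863.6522


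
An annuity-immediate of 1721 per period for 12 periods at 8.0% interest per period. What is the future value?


FV = PMT * ((1+i)^n - 1) / i
= 1721 * ((1.08)^12 - 1) / 0.08
= 1721 * (2.51817 - 1) / 0.08
= 32659.6346


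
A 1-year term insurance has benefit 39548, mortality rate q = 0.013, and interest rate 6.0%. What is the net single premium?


NSP = benefit * q * v
v = 1/(1+i) = 0.943396
NSP = 39548 * 0.013 * 0.943396
= 485.0226


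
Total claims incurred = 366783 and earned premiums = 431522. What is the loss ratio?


Loss ratio = claims / premiums
= 366783 / 431522
= 0.85


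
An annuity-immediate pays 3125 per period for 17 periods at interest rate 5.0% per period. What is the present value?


PV = PMT * (1 - (1+i)^(-n)) / i
= 3125 * (1 - (1+0.05)^(-17)) / 0.05
= 3125 * (1 - 0.436297) / 0.05
= 3125 * 11.274066
= 35231.457


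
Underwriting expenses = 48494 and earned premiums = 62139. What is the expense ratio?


Expense ratio = expenses / premiums
= 48494 / 62139
= 0.7804


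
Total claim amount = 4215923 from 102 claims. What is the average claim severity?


severity = total / number
= 4215923 / 102
= 41332.5784


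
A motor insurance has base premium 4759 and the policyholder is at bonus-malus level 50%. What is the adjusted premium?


adjusted = base * BM_level / 100
= 4759 * 50 / 100
= 4759 * 0.5
= 2379.5


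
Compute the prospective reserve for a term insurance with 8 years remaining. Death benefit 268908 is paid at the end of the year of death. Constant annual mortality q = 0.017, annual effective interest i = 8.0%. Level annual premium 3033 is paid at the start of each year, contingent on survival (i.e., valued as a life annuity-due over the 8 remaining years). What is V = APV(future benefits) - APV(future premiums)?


v = 1/(1+i) = 0.925926
APV(future benefits) per unit = sum_{k=0}^{7} k_p_x * q * v^(k+1) = 0.092708
APV(future benefits) = 268908 * 0.092708 = 24929.9424
Life annuity-due factor ä_{x:8} = sum_{k=0}^{7} k_p_x * v^k = 5.889689
APV(future premiums) = 3033 * 5.889689 = 17863.4277
V = 24929.9424 - 17863.4277
= 7066.5147


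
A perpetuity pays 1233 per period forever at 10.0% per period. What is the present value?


PV = PMT / i
= 1233 / 0.1
= 12330.0


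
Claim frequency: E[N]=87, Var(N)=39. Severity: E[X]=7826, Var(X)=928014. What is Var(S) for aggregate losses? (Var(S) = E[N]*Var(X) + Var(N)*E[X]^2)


Var(S) = E[N]*Var(X) + Var(N)*E[X]^2
= 87*928014 + 39*7826^2
= 80737218 + 2388604764
= 2.4693e+09


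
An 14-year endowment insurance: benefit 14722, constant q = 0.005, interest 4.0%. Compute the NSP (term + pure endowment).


Term component = 755.1737
Pure endowment = 14_p_x * v^14 * benefit = 0.93223 * 0.577475 * 14722 = 7925.4366
NSP = 8680.6103


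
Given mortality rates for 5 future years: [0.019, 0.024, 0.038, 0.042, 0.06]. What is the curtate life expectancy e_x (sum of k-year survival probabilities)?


e_x = sum_{k=1}^{n} k_p_x
k_p_x values:
  1_p_x = 0.981
  2_p_x = 0.957456
  3_p_x = 0.921073
  4_p_x = 0.882388
  5_p_x = 0.829444
e_x = 4.5714


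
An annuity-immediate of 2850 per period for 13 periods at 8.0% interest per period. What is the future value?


FV = PMT * ((1+i)^n - 1) / i
= 2850 * ((1.08)^13 - 1) / 0.08
= 2850 * (2.719624 - 1) / 0.08
= 61261.5952


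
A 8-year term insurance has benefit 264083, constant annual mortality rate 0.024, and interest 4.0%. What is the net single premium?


NSP = benefit * sum_{k=0}^{n-1} k_p_x * q * v^(k+1)
With constant q=0.024, v=0.961538
Sum = 0.149388
NSP = 264083 * 0.149388
= 39450.7078


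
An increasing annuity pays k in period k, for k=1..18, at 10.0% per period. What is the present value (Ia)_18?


(Ia)_n = sum_{k=1}^{n} k * v^k, v = 1/(1+i)
v = 0.909091
Sum computed term by term:
(Ia)_18 = 57.841


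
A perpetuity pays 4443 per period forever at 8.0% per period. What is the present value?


PV = PMT / i
= 4443 / 0.08
= 55537.5


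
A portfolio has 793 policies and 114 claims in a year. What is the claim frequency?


frequency = claims / policies
= 114 / 793
= 0.1438


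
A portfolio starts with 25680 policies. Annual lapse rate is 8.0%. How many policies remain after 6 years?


remaining = initial * (1 - lapse)^years
= 25680 * (1 - 0.08)^6
= 25680 * 0.606355
= 15571.1964


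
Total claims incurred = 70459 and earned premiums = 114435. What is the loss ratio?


Loss ratio = claims / premiums
= 70459 / 114435
= 0.6157


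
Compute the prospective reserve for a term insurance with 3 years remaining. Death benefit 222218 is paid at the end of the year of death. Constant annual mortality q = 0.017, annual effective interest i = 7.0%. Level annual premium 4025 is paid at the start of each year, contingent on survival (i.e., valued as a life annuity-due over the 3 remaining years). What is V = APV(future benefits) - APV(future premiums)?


v = 1/(1+i) = 0.934579
APV(future benefits) per unit = sum_{k=0}^{2} k_p_x * q * v^(k+1) = 0.043893
APV(future benefits) = 222218 * 0.043893 = 9753.8456
Life annuity-due factor ä_{x:3} = sum_{k=0}^{2} k_p_x * v^k = 2.762686
APV(future premiums) = 4025 * 2.762686 = 11119.8104
V = 9753.8456 - 11119.8104
= -1365.9648


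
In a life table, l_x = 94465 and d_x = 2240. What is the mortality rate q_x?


q_x = d_x / l_x
= 2240 / 94465
= 0.0237


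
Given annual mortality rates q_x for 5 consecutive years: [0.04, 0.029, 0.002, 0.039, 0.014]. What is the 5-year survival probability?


p_k = 1 - q_k for each year
Survival = product of (1 - q_k)
= 0.96 * 0.971 * 0.998 * 0.961 * 0.986
= 0.8815


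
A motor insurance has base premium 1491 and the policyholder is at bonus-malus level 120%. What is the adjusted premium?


adjusted = base * BM_level / 100
= 1491 * 120 / 100
= 1491 * 1.2
= 1789.2


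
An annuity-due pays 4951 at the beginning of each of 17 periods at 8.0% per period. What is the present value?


PV_due = PMT * (1-(1+i)^(-n))/i * (1+i)
PV_immediate = 45161.2303
PV_due = 45161.2303 * 1.08
= 48774.1287


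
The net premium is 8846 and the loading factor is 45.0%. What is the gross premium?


Gross = net * (1 + loading)
= 8846 * (1 + 0.45)
= 8846 * 1.45
= 12826.7


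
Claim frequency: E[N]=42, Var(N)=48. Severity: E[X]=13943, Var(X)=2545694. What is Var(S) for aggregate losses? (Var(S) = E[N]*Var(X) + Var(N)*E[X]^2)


Var(S) = E[N]*Var(X) + Var(N)*E[X]^2
= 42*2545694 + 48*13943^2
= 106919148 + 9331547952
= 9.4385e+09


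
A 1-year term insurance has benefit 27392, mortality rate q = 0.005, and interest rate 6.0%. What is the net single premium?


NSP = benefit * q * v
v = 1/(1+i) = 0.943396
NSP = 27392 * 0.005 * 0.943396
= 129.2075


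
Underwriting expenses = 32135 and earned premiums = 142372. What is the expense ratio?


Expense ratio = expenses / premiums
= 32135 / 142372
= 0.2257


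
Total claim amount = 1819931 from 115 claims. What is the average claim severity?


severity = total / number
= 1819931 / 115
= 15825.487


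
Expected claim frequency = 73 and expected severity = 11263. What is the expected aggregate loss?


E[S] = E[N] * E[X]
= 73 * 11263
= 822199


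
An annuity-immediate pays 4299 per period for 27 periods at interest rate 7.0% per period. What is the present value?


PV = PMT * (1 - (1+i)^(-n)) / i
= 4299 * (1 - (1+0.07)^(-27)) / 0.07
= 4299 * (1 - 0.16093) / 0.07
= 4299 * 11.986709
= 51530.8622


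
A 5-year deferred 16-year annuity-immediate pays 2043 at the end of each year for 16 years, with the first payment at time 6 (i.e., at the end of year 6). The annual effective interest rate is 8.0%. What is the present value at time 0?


PV at time 5 of the 16-year annuity-immediate:
a_n = 2043 * (1-(1+0.08)^(-16))/0.08 = 18083.3472
Discount back 5 years to time 0:
PV = 18083.3472 * (1+0.08)^(-5)
= 18083.3472 * 0.680583
= 12307.2222


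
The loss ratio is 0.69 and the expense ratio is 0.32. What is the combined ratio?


Combined ratio = loss ratio + expense ratio
= 0.69 + 0.32
= 1.01


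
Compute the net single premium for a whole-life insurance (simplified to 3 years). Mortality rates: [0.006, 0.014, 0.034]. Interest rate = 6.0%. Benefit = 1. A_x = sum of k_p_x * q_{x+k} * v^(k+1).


v = 0.943396
Year 0: k_p_x=1.0, q=0.006, term=0.00566
Year 1: k_p_x=0.994, q=0.014, term=0.012385
Year 2: k_p_x=0.980084, q=0.034, term=0.027979
A_x = 0.046


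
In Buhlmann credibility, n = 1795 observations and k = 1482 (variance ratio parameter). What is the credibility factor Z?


Z = n / (n + k)
= 1795 / (1795 + 1482)
= 1795 / 3277
= 0.5478


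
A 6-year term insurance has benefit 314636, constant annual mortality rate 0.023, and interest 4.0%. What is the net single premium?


NSP = benefit * sum_{k=0}^{n-1} k_p_x * q * v^(k+1)
With constant q=0.023, v=0.961538
Sum = 0.114148
NSP = 314636 * 0.114148
= 35915.1276


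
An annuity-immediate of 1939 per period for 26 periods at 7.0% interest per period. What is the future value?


FV = PMT * ((1+i)^n - 1) / i
= 1939 * ((1.07)^26 - 1) / 0.07
= 1939 * (5.807353 - 1) / 0.07
= 133163.676


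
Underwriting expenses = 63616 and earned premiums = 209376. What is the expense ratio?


Expense ratio = expenses / premiums
= 63616 / 209376
= 0.3038


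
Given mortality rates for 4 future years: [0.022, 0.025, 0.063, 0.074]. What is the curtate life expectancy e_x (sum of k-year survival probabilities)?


e_x = sum_{k=1}^{n} k_p_x
k_p_x values:
  1_p_x = 0.978
  2_p_x = 0.95355
  3_p_x = 0.893476
  4_p_x = 0.827359
e_x = 3.6524


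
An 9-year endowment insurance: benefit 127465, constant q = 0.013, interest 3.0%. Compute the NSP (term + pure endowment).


Term component = 12282.5518
Pure endowment = 9_p_x * v^9 * benefit = 0.888903 * 0.766417 * 127465 = 86838.0979
NSP = 99120.6497


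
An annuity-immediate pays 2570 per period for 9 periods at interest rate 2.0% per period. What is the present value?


PV = PMT * (1 - (1+i)^(-n)) / i
= 2570 * (1 - (1+0.02)^(-9)) / 0.02
= 2570 * (1 - 0.836755) / 0.02
= 2570 * 8.162237
= 20976.9483


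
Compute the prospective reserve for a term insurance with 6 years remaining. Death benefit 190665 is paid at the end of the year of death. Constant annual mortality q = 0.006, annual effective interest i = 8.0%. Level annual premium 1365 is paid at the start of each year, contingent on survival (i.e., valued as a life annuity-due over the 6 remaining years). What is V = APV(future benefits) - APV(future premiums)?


v = 1/(1+i) = 0.925926
APV(future benefits) per unit = sum_{k=0}^{5} k_p_x * q * v^(k+1) = 0.027361
APV(future benefits) = 190665 * 0.027361 = 5216.8458
Life annuity-due factor ä_{x:6} = sum_{k=0}^{5} k_p_x * v^k = 4.925037
APV(future premiums) = 1365 * 4.925037 = 6722.676
V = 5216.8458 - 6722.676
= -1505.8302


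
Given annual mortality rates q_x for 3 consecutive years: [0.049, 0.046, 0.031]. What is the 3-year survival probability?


p_k = 1 - q_k for each year
Survival = product of (1 - q_k)
= 0.951 * 0.954 * 0.969
= 0.8791


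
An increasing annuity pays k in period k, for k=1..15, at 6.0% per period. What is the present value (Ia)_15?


(Ia)_n = sum_{k=1}^{n} k * v^k, v = 1/(1+i)
v = 0.943396
Sum computed term by term:
(Ia)_15 = 67.2668


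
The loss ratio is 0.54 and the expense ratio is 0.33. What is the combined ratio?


Combined ratio = loss ratio + expense ratio
= 0.54 + 0.33
= 0.87


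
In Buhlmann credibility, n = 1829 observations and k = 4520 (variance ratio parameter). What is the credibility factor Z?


Z = n / (n + k)
= 1829 / (1829 + 4520)
= 1829 / 6349
= 0.2881


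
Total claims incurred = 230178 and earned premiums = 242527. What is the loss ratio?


Loss ratio = claims / premiums
= 230178 / 242527
= 0.9491


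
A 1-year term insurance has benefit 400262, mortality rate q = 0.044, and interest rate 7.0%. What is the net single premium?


NSP = benefit * q * v
v = 1/(1+i) = 0.934579
NSP = 400262 * 0.044 * 0.934579
= 16459.372


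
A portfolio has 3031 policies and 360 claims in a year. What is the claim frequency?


frequency = claims / policies
= 360 / 3031
= 0.1188


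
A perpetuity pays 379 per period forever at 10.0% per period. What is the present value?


PV = PMT / i
= 379 / 0.1
= 3790.0


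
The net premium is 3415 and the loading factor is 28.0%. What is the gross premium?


Gross = net * (1 + loading)
= 3415 * (1 + 0.28)
= 3415 * 1.28
= 4371.2


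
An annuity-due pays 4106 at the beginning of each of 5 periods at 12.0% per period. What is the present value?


PV_due = PMT * (1-(1+i)^(-n))/i * (1+i)
PV_immediate = 14801.2111
PV_due = 14801.2111 * 1.12
= 16577.3564


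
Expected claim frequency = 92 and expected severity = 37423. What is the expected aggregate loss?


E[S] = E[N] * E[X]
= 92 * 37423
= 3.4429e+06


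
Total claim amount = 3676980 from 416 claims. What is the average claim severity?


severity = total / number
= 3676980 / 416
= 8838.8942


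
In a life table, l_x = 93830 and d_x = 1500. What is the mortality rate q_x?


q_x = d_x / l_x
= 1500 / 93830
= 0.016


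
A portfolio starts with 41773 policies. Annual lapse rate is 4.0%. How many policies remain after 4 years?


remaining = initial * (1 - lapse)^years
= 41773 * (1 - 0.04)^4
= 41773 * 0.849347
= 35479.7539


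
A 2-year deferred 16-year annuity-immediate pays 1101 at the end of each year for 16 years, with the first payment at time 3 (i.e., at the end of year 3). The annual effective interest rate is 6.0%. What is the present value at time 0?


PV at time 2 of the 16-year annuity-immediate:
a_n = 1101 * (1-(1+0.06)^(-16))/0.06 = 11126.5907
Discount back 2 years to time 0:
PV = 11126.5907 * (1+0.06)^(-2)
= 11126.5907 * 0.889996
= 9902.6261


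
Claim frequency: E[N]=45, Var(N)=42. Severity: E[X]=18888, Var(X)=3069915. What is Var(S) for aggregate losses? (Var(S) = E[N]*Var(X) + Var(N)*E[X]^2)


Var(S) = E[N]*Var(X) + Var(N)*E[X]^2
= 45*3069915 + 42*18888^2
= 138146175 + 14983774848
= 1.5122e+10


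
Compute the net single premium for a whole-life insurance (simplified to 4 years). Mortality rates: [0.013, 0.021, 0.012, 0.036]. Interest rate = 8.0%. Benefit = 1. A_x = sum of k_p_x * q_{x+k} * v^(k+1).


v = 0.925926
Year 0: k_p_x=1.0, q=0.013, term=0.012037
Year 1: k_p_x=0.987, q=0.021, term=0.01777
Year 2: k_p_x=0.966273, q=0.012, term=0.009205
Year 3: k_p_x=0.954678, q=0.036, term=0.025262
A_x = 0.0643


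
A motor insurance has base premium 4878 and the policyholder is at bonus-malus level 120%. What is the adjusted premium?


adjusted = base * BM_level / 100
= 4878 * 120 / 100
= 4878 * 1.2
= 5853.6


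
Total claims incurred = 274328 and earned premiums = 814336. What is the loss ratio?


Loss ratio = claims / premiums
= 274328 / 814336
= 0.3369


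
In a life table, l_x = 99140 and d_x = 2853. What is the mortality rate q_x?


q_x = d_x / l_x
= 2853 / 99140
= 0.0288


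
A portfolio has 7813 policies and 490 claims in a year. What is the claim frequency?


frequency = claims / policies
= 490 / 7813
= 0.0627


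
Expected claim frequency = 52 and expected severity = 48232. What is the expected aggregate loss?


E[S] = E[N] * E[X]
= 52 * 48232
= 2.5081e+06


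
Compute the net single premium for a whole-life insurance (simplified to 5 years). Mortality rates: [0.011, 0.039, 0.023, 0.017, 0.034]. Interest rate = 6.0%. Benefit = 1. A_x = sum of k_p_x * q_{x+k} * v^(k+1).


v = 0.943396
Year 0: k_p_x=1.0, q=0.011, term=0.010377
Year 1: k_p_x=0.989, q=0.039, term=0.034328
Year 2: k_p_x=0.950429, q=0.023, term=0.018354
Year 3: k_p_x=0.928569, q=0.017, term=0.012504
Year 4: k_p_x=0.912783, q=0.034, term=0.023191
A_x = 0.0988


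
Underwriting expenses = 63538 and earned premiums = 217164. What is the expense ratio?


Expense ratio = expenses / premiums
= 63538 / 217164
= 0.2926


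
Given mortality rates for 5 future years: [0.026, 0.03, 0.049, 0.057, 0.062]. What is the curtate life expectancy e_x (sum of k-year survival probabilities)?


e_x = sum_{k=1}^{n} k_p_x
k_p_x values:
  1_p_x = 0.974
  2_p_x = 0.94478
  3_p_x = 0.898486
  4_p_x = 0.847272
  5_p_x = 0.794741
e_x = 4.4593


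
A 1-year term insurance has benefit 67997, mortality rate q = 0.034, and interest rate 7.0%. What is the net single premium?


NSP = benefit * q * v
v = 1/(1+i) = 0.934579
NSP = 67997 * 0.034 * 0.934579
= 2160.6523


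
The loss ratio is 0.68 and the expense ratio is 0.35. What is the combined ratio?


Combined ratio = loss ratio + expense ratio
= 0.68 + 0.35
= 1.03


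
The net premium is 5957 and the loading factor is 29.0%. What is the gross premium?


Gross = net * (1 + loading)
= 5957 * (1 + 0.29)
= 5957 * 1.29
= 7684.53


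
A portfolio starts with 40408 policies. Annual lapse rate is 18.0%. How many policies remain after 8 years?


remaining = initial * (1 - lapse)^years
= 40408 * (1 - 0.18)^8
= 40408 * 0.204414
= 8259.9644


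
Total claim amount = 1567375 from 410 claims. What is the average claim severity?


severity = total / number
= 1567375 / 410
= 3822.8659


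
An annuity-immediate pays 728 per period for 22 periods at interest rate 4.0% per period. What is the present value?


PV = PMT * (1 - (1+i)^(-n)) / i
= 728 * (1 - (1+0.04)^(-22)) / 0.04
= 728 * (1 - 0.421955) / 0.04
= 728 * 14.451115
= 10520.412


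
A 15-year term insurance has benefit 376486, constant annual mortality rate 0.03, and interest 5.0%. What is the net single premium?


NSP = benefit * sum_{k=0}^{n-1} k_p_x * q * v^(k+1)
With constant q=0.03, v=0.952381
Sum = 0.260773
NSP = 376486 * 0.260773
= 98177.4802


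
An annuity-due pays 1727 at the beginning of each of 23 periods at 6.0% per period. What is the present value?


PV_due = PMT * (1-(1+i)^(-n))/i * (1+i)
PV_immediate = 21247.9355
PV_due = 21247.9355 * 1.06
= 22522.8116


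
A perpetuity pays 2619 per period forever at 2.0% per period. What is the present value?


PV = PMT / i
= 2619 / 0.02
= 130950.0


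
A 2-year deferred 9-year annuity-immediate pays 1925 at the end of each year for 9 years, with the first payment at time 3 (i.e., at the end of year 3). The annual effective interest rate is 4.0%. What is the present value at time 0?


PV at time 2 of the 9-year annuity-immediate:
a_n = 1925 * (1-(1+0.04)^(-9))/0.04 = 14313.0134
Discount back 2 years to time 0:
PV = 14313.0134 * (1+0.04)^(-2)
= 14313.0134 * 0.924556
= 13233.1854


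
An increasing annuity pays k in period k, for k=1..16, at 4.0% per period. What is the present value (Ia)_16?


(Ia)_n = sum_{k=1}^{n} k * v^k, v = 1/(1+i)
v = 0.961538
Sum computed term by term:
(Ia)_16 = 89.3964


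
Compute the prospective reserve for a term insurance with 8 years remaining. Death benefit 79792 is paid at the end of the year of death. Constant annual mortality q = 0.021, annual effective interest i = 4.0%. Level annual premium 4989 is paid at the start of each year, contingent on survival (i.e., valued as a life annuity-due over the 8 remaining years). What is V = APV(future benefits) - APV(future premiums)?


v = 1/(1+i) = 0.961538
APV(future benefits) per unit = sum_{k=0}^{7} k_p_x * q * v^(k+1) = 0.131994
APV(future benefits) = 79792 * 0.131994 = 10532.0985
Life annuity-due factor ä_{x:8} = sum_{k=0}^{7} k_p_x * v^k = 6.536866
APV(future premiums) = 4989 * 6.536866 = 32612.4262
V = 10532.0985 - 32612.4262
= -22080.3277


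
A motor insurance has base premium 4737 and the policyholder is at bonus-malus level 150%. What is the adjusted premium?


adjusted = base * BM_level / 100
= 4737 * 150 / 100
= 4737 * 1.5
= 7105.5


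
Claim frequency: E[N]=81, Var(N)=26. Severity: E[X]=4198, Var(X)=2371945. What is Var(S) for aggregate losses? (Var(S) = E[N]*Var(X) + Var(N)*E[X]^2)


Var(S) = E[N]*Var(X) + Var(N)*E[X]^2
= 81*2371945 + 26*4198^2
= 192127545 + 458203304
= 6.5033e+08


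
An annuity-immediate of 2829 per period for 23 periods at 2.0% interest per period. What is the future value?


FV = PMT * ((1+i)^n - 1) / i
= 2829 * ((1.02)^23 - 1) / 0.02
= 2829 * (1.576899 - 1) / 0.02
= 81602.4009


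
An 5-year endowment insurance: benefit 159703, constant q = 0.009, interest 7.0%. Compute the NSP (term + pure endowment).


Term component = 5795.2634
Pure endowment = 5_p_x * v^5 * benefit = 0.955803 * 0.712986 * 159703 = 108833.4655
NSP = 114628.7289


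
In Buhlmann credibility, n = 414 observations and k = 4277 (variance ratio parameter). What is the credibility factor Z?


Z = n / (n + k)
= 414 / (414 + 4277)
= 414 / 4691
= 0.0883


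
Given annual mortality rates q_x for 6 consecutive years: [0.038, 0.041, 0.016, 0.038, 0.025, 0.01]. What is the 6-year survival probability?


p_k = 1 - q_k for each year
Survival = product of (1 - q_k)
= 0.962 * 0.959 * 0.984 * 0.962 * 0.975 * 0.99
= 0.843


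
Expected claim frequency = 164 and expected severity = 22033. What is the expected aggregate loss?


E[S] = E[N] * E[X]
= 164 * 22033
= 3.6134e+06


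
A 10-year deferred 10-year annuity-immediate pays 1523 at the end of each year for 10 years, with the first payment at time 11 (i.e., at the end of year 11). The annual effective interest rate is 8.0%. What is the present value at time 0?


PV at time 10 of the 10-year annuity-immediate:
a_n = 1523 * (1-(1+0.08)^(-10))/0.08 = 10219.454
Discount back 10 years to time 0:
PV = 10219.454 * (1+0.08)^(-10)
= 10219.454 * 0.463193
= 4733.5845


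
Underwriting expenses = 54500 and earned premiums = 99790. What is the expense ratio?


Expense ratio = expenses / premiums
= 54500 / 99790
= 0.5461


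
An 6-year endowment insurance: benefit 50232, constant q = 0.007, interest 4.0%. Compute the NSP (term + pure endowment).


Term component = 1812.7579
Pure endowment = 6_p_x * v^6 * benefit = 0.958728 * 0.790315 * 50232 = 38060.6258
NSP = 39873.3837


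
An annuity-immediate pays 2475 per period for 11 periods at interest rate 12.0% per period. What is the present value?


PV = PMT * (1 - (1+i)^(-n)) / i
= 2475 * (1 - (1+0.12)^(-11)) / 0.12
= 2475 * (1 - 0.287476) / 0.12
= 2475 * 5.937699
= 14695.8054


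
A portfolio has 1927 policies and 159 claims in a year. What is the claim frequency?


frequency = claims / policies
= 159 / 1927
= 0.0825


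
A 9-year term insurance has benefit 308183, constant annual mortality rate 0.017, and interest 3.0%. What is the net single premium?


NSP = benefit * sum_{k=0}^{n-1} k_p_x * q * v^(k+1)
With constant q=0.017, v=0.970874
Sum = 0.124129
NSP = 308183 * 0.124129
= 38254.3825


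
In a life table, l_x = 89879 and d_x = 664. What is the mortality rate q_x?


q_x = d_x / l_x
= 664 / 89879
= 0.0074


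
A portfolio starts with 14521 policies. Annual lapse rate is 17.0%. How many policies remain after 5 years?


remaining = initial * (1 - lapse)^years
= 14521 * (1 - 0.17)^5
= 14521 * 0.393904
= 5719.8809


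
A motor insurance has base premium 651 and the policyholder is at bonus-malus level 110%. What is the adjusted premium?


adjusted = base * BM_level / 100
= 651 * 110 / 100
= 651 * 1.1
= 716.1


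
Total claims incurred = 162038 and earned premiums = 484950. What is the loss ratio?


Loss ratio = claims / premiums
= 162038 / 484950
= 0.3341


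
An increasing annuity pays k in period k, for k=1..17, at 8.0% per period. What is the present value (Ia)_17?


(Ia)_n = sum_{k=1}^{n} k * v^k, v = 1/(1+i)
v = 0.925926
Sum computed term by term:
(Ia)_17 = 65.71


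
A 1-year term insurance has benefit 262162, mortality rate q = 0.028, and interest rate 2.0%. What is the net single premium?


NSP = benefit * q * v
v = 1/(1+i) = 0.980392
NSP = 262162 * 0.028 * 0.980392
= 7196.6039


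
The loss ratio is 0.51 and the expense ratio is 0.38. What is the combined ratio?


Combined ratio = loss ratio + expense ratio
= 0.51 + 0.38
= 0.89


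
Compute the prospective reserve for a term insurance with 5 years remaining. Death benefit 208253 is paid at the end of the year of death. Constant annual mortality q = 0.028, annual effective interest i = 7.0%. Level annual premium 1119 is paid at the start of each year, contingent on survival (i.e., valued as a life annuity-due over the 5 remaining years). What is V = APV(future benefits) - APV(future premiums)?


v = 1/(1+i) = 0.934579
APV(future benefits) per unit = sum_{k=0}^{4} k_p_x * q * v^(k+1) = 0.10897
APV(future benefits) = 208253 * 0.10897 = 22693.4133
Life annuity-due factor ä_{x:5} = sum_{k=0}^{4} k_p_x * v^k = 4.164226
APV(future premiums) = 1119 * 4.164226 = 4659.769
V = 22693.4133 - 4659.769
= 18033.6443
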